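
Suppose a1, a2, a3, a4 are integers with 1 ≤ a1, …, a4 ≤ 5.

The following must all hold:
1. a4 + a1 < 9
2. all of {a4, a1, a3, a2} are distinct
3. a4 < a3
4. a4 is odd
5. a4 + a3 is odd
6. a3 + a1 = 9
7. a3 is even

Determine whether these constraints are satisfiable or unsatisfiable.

Take a1 = 5, a2 = 2, a3 = 4, a4 = 3. Then constraint 1: a4 + a1 = 8; constraint 6: a3 + a1 = 9, and every other listed constraint is also met.

Satisfiable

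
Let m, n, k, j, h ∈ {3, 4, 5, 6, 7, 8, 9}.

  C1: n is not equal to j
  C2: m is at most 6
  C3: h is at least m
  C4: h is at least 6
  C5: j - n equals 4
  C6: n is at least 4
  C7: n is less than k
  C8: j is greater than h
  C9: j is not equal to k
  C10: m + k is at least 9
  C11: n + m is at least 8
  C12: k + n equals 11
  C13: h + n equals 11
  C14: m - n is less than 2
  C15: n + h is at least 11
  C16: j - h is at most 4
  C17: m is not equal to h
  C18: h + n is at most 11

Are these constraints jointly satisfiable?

The assignment m = 5, n = 4, k = 7, j = 8, h = 7 works:
  constraint 5 holds since j - n = 4.
  constraint 10 holds since m + k = 12.
  constraint 11 holds since n + m = 9.
The rest check out directly.

Satisfiable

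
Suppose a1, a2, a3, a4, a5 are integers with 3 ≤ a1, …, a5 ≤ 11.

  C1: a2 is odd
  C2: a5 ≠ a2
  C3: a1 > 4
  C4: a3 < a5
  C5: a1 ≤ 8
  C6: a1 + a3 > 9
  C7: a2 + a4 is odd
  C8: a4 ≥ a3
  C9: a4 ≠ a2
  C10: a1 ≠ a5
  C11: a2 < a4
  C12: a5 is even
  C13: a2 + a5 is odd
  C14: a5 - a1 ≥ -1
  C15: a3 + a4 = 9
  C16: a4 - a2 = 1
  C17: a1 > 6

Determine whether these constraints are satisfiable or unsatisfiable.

Satisfiable

Try a1 = 7, a2 = 5, a3 = 3, a4 = 6, a5 = 6.
Check constraint 6: a1 + a3 = 10; constraint 14: a5 - a1 = -1. The remaining constraints are straightforward to verify.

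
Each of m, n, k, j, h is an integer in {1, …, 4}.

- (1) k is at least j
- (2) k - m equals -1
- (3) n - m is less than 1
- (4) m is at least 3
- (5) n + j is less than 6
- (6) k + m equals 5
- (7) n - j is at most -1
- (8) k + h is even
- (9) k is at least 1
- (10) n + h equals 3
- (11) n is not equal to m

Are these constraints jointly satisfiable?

Satisfiable

Setting (m, n, k, j, h) = (3, 1, 2, 2, 2) satisfies everything: constraint 2: k - m = -1; constraint 3: n - m = -2; constraint 5: n + j = 3, and the others follow.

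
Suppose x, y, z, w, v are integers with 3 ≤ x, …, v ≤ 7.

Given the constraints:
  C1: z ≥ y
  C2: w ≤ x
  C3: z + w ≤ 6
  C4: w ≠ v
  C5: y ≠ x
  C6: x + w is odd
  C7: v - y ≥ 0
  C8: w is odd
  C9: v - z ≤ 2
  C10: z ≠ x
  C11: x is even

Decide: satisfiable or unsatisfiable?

The assignment x = 4, y = 3, z = 3, w = 3, v = 4 works:
  constraint 3 holds since z + w = 6.
  constraint 7 holds since v - y = 1.
The rest check out directly.

Satisfiable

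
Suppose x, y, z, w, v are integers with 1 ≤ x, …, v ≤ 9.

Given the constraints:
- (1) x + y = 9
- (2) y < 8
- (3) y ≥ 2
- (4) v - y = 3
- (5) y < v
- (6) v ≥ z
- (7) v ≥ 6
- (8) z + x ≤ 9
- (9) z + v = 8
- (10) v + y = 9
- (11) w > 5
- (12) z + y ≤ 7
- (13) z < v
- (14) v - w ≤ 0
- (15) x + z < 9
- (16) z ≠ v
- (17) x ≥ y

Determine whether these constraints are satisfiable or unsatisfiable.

One satisfying assignment is x = 6, y = 3, z = 2, w = 6, v = 6.
For the less obvious constraints — constraint 1: x + y = 9; constraint 4: v - y = 3 — and the others hold by inspection.

Satisfiable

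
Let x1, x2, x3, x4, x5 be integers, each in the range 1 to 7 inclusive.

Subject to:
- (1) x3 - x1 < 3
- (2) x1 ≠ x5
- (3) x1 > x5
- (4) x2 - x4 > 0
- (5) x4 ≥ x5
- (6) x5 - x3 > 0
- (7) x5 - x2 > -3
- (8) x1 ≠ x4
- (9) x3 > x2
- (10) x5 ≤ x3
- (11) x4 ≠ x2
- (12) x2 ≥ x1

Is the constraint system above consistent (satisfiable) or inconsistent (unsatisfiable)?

Unsatisfiable

Constraints 3, 6, 9, and 12 give x1 ≤ x2, x2 < x3, x3 < x5, x5 < x1. Chaining: x1 ≤ x2 < x3 < x5 < x1, which forces x1 < x1 — impossible.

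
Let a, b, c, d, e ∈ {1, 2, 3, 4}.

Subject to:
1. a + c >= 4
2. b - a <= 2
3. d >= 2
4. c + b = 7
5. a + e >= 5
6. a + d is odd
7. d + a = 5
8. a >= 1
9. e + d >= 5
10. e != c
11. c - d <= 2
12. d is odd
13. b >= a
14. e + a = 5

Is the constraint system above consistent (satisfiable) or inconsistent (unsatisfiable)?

Satisfiable

Take a = 2, b = 3, c = 4, d = 3, e = 3. Then constraint 1: a + c = 6; constraint 2: b - a = 1, and every other listed constraint is also met.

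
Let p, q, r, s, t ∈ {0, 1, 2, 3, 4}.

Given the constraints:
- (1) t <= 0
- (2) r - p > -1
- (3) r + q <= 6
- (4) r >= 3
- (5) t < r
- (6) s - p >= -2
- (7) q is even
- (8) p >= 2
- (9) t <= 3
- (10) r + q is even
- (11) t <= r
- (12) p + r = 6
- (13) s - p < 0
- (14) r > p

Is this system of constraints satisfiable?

Take p = 2, q = 0, r = 4, s = 0, t = 0. Then constraint 2: r - p = 2; constraint 3: r + q = 4; constraint 6: s - p = -2, and every other listed constraint is also met.

Satisfiable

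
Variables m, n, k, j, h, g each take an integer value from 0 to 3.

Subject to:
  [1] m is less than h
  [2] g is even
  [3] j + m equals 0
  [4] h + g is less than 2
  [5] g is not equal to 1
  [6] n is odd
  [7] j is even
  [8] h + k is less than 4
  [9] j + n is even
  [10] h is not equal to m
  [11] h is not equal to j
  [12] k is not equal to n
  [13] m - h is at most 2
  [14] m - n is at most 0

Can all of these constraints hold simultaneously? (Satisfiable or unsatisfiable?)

Unsatisfiable

Constraint 7 makes j even and constraint 6 makes n odd, so j + n must be odd. Constraint 9 says j + n is even — contradiction.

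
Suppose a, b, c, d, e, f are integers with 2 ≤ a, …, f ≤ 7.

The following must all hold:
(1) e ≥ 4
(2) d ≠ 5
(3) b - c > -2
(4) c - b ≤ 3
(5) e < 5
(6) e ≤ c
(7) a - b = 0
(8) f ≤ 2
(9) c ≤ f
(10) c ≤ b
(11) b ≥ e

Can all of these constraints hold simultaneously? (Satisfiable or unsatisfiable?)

From constraints 1 and 6: c ≥ e and e ≥ 4, so c ≥ 4. From constraints 8 and 9: c ≤ f and f ≤ 2, so c ≤ 2. But 2 < 4, so no value of c works.

Unsatisfiable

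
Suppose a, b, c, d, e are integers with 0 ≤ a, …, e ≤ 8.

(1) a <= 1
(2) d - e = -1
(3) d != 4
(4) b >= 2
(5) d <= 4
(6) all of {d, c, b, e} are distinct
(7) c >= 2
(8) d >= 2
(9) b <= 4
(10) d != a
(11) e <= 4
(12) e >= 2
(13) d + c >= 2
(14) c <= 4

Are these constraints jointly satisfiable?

Constraints 4, 5, 7, 8, 9, 11, 12, and 14 confine each of d, c, b, e to the 3 values {2, …, 4}.
Constraint 6 requires all 4 of them to be distinct, but only 3 values are available — impossible by the pigeonhole principle.

Unsatisfiable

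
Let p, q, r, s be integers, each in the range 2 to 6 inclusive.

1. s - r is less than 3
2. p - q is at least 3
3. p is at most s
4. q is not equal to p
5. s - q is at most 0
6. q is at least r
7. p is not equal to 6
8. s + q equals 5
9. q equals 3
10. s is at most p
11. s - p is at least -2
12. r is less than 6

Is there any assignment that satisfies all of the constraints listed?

Constraints 2, 5, and 11 give p − q ≥ 3, q − s ≥ 0, s − p ≥ -2.
Adding all 3 inequalities: the left sides telescope to 0, and the right sides sum to 3 + 0 + (-2) = 1. So 0 ≥ 1, which is false.

Unsatisfiable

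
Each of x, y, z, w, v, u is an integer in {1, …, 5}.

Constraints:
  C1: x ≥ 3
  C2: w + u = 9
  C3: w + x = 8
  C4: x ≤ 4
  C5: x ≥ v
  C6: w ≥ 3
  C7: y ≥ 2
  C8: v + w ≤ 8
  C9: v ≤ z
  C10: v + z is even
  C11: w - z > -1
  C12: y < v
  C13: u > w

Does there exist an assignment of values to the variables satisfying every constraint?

Satisfiable

Try x = 4, y = 2, z = 4, w = 4, v = 4, u = 5.
Check constraint 2: w + u = 9; constraint 3: w + x = 8; constraint 8: v + w = 8. The remaining constraints are straightforward to verify.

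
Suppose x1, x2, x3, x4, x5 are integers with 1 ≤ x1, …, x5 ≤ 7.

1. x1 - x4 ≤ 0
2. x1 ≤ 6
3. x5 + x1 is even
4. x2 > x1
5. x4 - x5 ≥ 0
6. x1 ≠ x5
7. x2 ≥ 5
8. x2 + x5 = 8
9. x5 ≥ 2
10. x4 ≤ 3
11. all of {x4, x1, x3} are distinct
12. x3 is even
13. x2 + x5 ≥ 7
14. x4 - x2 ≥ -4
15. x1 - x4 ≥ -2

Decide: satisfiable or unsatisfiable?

Satisfiable

Take x1 = 1, x2 = 5, x3 = 2, x4 = 3, x5 = 3. Then constraint 1: x1 - x4 = -2; constraint 5: x4 - x5 = 0, and every other listed constraint is also met.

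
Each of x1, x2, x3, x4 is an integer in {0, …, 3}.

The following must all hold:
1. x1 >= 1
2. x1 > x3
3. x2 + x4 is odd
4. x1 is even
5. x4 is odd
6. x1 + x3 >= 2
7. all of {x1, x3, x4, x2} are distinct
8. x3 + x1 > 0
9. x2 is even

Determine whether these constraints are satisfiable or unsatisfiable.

The assignment x1 = 2, x2 = 0, x3 = 1, x4 = 3 works:
  constraint 6 holds since x1 + x3 = 3.
  constraint 8 holds since x3 + x1 = 3.
The rest check out directly.

Satisfiable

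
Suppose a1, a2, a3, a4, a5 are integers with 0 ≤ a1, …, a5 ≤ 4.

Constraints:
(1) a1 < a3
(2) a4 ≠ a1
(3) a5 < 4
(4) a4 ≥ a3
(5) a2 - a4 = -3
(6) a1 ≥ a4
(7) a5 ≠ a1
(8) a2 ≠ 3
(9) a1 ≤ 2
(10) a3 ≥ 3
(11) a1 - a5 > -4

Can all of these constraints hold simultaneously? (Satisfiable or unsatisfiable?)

From constraints 4 and 10: a4 ≥ a3 and a3 ≥ 3, so a4 ≥ 3. From constraints 6 and 9: a4 ≤ a1 and a1 ≤ 2, so a4 ≤ 2. But 2 < 3, so no value of a4 works.

Unsatisfiable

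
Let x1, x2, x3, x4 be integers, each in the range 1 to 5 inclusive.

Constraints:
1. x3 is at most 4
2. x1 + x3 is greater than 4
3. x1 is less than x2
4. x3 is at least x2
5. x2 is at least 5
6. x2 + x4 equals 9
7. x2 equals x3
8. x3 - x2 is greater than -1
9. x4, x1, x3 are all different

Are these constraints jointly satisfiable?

Unsatisfiable

From constraint 5: x2 ≥ 5. From constraints 1 and 4: x2 ≤ x3 and x3 ≤ 4, so x2 ≤ 4. But 4 < 5, so no value of x2 works.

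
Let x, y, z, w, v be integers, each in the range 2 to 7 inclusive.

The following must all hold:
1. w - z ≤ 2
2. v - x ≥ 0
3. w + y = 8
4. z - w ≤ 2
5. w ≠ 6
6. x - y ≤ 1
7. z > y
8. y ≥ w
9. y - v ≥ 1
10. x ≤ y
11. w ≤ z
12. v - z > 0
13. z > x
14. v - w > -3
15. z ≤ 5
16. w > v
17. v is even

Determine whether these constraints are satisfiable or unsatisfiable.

Constraints 7, 8, 12, and 16 give z < v, v < w, w ≤ y, y < z. Chaining: z < v < w ≤ y < z, which forces z < z — impossible.

Unsatisfiable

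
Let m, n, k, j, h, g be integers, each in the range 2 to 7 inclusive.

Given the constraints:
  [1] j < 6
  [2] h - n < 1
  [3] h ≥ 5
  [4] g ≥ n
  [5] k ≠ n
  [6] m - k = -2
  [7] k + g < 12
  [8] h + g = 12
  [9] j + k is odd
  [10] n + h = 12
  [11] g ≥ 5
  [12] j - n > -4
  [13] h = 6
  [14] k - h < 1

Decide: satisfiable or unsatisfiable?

One satisfying assignment is m = 2, n = 6, k = 4, j = 5, h = 6, g = 6.
For the less obvious constraints — constraint 2: h - n = 0; constraint 6: m - k = -2; constraint 7: k + g = 10 — and the others hold by inspection.

Satisfiable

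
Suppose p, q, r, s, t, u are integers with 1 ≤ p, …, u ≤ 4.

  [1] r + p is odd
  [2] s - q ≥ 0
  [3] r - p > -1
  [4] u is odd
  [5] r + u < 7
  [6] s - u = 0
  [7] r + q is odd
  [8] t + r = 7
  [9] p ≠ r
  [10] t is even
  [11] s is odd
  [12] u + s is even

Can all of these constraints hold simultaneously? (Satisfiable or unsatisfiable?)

The assignment p = 2, q = 2, r = 3, s = 3, t = 4, u = 3 works:
  constraint 2 holds since s - q = 1.
  constraint 3 holds since r - p = 1.
The rest check out directly.

Satisfiable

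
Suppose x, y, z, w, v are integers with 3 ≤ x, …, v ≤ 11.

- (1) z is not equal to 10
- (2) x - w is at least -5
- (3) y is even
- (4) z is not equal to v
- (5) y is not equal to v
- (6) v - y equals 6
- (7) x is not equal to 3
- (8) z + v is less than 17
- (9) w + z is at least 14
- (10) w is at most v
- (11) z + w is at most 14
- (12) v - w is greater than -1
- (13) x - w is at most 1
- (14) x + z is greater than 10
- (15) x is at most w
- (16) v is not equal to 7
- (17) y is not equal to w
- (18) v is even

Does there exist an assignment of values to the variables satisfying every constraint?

Satisfiable

The assignment x = 8, y = 4, z = 4, w = 10, v = 10 works:
  constraint 2 holds since x - w = -2.
  constraint 6 holds since v - y = 6.
The rest check out directly.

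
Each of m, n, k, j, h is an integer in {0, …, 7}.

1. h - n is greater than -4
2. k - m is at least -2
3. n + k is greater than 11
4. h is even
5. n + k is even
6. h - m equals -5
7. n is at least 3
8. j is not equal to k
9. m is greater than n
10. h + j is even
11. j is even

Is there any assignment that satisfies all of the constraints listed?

Satisfiable

Try m = 7, n = 5, k = 7, j = 6, h = 2.
Check constraint 1: h - n = -3; constraint 2: k - m = 0; constraint 3: n + k = 12. The remaining constraints are straightforward to verify.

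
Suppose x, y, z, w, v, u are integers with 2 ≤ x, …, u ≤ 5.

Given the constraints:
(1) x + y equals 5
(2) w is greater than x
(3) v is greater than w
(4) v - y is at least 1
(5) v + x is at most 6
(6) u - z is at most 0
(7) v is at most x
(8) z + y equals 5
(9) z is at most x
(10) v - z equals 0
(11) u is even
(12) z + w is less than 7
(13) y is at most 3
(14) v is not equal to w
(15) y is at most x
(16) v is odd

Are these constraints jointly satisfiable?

Constraints 2, 3, and 7 give x < w, w < v, v ≤ x. Chaining: x < w < v ≤ x, which forces x < x — impossible.

Unsatisfiable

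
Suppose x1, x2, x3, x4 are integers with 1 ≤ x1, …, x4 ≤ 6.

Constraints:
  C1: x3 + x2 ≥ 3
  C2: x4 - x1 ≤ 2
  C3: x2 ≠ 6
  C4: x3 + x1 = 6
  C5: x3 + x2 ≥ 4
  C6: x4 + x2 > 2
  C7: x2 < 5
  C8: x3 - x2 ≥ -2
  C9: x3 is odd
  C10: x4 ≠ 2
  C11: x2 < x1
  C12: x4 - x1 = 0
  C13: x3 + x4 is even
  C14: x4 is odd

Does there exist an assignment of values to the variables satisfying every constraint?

Satisfiable

Try x1 = 3, x2 = 2, x3 = 3, x4 = 3.
Check constraint 1: x3 + x2 = 5; constraint 2: x4 - x1 = 0; constraint 4: x3 + x1 = 6. The remaining constraints are straightforward to verify.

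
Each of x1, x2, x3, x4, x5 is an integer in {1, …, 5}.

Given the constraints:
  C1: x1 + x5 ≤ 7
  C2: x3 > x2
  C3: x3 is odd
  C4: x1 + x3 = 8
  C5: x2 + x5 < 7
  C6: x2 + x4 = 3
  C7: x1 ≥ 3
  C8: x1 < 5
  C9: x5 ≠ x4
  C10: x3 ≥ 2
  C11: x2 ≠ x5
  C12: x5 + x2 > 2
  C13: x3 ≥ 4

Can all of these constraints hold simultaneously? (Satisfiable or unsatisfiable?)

Satisfiable

Take x1 = 3, x2 = 2, x3 = 5, x4 = 1, x5 = 3. Then constraint 1: x1 + x5 = 6; constraint 4: x1 + x3 = 8; constraint 5: x2 + x5 = 5, and every other listed constraint is also met.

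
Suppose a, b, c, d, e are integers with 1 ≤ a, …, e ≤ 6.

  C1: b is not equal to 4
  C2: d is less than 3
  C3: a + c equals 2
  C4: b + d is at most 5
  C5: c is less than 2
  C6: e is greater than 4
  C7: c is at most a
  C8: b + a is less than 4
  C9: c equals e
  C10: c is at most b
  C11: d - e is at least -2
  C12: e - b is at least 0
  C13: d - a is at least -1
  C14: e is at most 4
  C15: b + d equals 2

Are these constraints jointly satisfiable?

From constraint 6: e ≥ 5. From constraint 14: e ≤ 4. But 4 < 5, so no value of e works.

Unsatisfiable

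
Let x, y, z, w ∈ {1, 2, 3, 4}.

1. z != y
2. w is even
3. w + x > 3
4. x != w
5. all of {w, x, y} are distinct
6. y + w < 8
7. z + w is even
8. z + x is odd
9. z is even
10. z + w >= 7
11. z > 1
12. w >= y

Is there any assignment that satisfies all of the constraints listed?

Satisfiable

Setting (x, y, z, w) = (1, 3, 4, 4) satisfies everything: constraint 3: w + x = 5; constraint 6: y + w = 7, and the others follow.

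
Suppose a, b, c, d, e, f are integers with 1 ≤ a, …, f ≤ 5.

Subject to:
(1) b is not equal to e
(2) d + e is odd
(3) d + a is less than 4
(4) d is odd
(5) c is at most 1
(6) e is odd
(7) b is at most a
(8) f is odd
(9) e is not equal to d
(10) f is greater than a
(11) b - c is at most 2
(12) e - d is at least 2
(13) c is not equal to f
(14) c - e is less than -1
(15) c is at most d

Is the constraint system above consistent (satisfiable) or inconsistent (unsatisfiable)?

Unsatisfiable

Constraint 4 makes d odd and constraint 6 makes e odd, so d + e must be even. Constraint 2 says d + e is odd — contradiction.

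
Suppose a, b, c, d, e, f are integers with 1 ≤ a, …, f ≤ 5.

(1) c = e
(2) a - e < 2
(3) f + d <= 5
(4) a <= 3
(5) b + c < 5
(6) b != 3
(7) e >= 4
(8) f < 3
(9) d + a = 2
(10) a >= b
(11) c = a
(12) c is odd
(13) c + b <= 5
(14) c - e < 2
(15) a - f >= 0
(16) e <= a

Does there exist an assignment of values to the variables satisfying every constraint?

From constraints 7 and 16: a ≥ e and e ≥ 4, so a ≥ 4. From constraint 4: a ≤ 3. But 3 < 4, so no value of a works.

Unsatisfiable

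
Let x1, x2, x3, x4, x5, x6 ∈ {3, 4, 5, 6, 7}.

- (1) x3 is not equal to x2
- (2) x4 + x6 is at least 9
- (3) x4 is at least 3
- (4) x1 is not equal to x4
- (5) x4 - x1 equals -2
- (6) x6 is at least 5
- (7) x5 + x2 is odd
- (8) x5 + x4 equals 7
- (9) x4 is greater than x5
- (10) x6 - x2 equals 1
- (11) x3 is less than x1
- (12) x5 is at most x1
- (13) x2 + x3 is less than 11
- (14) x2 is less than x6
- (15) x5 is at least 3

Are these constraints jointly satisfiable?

The assignment x1 = 6, x2 = 6, x3 = 4, x4 = 4, x5 = 3, x6 = 7 works:
  constraint 2 holds since x4 + x6 = 11.
  constraint 5 holds since x4 - x1 = -2.
  constraint 8 holds since x5 + x4 = 7.
The rest check out directly.

Satisfiable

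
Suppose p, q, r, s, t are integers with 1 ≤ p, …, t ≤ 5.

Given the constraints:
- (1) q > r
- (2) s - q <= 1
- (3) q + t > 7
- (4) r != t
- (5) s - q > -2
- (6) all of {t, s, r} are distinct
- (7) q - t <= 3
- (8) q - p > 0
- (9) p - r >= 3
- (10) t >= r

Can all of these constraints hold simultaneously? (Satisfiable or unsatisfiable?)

Satisfiable

Setting (p, q, r, s, t) = (4, 5, 1, 5, 4) satisfies everything: constraint 2: s - q = 0; constraint 3: q + t = 9, and the others follow.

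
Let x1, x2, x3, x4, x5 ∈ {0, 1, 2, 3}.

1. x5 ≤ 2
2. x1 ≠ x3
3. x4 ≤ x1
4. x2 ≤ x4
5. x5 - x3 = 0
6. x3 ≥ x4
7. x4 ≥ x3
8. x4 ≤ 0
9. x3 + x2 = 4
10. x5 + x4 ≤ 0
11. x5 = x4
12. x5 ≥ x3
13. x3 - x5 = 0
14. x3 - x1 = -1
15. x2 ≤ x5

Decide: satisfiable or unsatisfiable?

Unsatisfiable

From constraints 7 and 8: x3 ≤ x4 ≤ 0. From constraints 1 and 15: x2 ≤ x5 ≤ 2. Hence x3 + x2 ≤ 2. But constraint 9 requires x3 + x2 = 4, and 4 > 2. Contradiction.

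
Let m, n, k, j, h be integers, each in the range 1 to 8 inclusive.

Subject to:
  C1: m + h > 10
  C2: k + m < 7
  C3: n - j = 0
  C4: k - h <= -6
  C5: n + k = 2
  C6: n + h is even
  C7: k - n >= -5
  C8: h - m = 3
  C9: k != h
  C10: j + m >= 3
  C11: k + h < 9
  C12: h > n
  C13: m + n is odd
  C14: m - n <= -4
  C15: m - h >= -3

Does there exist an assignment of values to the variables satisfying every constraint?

Constraints 4, 7, 14, and 15 give h − k ≥ 6, k − n ≥ -5, n − m ≥ 4, m − h ≥ -3.
Adding all 4 inequalities: the left sides telescope to 0, and the right sides sum to 6 + (-5) + 4 + (-3) = 2. So 0 ≥ 2, which is false.

Unsatisfiable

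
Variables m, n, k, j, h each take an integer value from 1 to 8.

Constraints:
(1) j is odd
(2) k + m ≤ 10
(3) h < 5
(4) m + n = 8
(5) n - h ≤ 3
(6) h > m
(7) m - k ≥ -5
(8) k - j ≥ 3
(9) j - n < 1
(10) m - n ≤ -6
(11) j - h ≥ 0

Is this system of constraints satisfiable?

Constraints 5, 7, 8, 10, and 11 give n − m ≥ 6, m − k ≥ -5, k − j ≥ 3, j − h ≥ 0, h − n ≥ -3.
Adding all 5 inequalities: the left sides telescope to 0, and the right sides sum to 6 + (-5) + 3 + 0 + (-3) = 1. So 0 ≥ 1, which is false.

Unsatisfiable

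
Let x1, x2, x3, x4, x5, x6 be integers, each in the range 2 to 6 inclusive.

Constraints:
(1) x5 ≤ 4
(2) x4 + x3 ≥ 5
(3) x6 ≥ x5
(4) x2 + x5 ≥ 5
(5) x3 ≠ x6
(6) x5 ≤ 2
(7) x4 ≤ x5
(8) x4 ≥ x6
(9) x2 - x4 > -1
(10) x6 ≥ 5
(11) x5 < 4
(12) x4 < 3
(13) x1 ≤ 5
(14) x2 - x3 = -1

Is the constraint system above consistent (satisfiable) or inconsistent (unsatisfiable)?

From constraints 8 and 10: x4 ≥ x6 and x6 ≥ 5, so x4 ≥ 5. From constraints 6 and 7: x4 ≤ x5 and x5 ≤ 2, so x4 ≤ 2. But 2 < 5, so no value of x4 works.

Unsatisfiable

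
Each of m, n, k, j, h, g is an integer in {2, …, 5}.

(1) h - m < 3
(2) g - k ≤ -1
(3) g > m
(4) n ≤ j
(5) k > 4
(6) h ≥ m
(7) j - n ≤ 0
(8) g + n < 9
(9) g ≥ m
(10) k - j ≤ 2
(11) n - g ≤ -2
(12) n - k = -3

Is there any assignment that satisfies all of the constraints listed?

Constraints 2, 7, 10, and 11 give k − g ≥ 1, g − n ≥ 2, n − j ≥ 0, j − k ≥ -2.
Adding all 4 inequalities: the left sides telescope to 0, and the right sides sum to 1 + 2 + 0 + (-2) = 1. So 0 ≥ 1, which is false.

Unsatisfiable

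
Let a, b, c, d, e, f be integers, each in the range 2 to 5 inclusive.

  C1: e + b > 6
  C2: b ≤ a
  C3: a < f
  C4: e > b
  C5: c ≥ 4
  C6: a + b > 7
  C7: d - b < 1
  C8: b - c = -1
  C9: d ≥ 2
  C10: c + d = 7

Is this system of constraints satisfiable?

One satisfying assignment is a = 4, b = 4, c = 5, d = 2, e = 5, f = 5.
For the less obvious constraints — constraint 1: e + b = 9; constraint 6: a + b = 8; constraint 7: d - b = -2 — and the others hold by inspection.

Satisfiable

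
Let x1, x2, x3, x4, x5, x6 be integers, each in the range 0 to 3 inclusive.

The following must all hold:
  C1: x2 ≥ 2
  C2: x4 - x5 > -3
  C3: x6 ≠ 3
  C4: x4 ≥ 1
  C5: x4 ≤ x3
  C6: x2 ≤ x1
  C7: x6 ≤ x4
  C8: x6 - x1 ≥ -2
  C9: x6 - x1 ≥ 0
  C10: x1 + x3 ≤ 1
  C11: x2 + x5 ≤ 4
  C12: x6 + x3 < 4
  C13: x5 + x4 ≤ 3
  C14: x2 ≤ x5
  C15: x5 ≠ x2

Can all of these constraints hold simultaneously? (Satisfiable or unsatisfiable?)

From constraints 1 and 6: x1 ≥ x2 ≥ 2. From constraints 4 and 5: x3 ≥ x4 ≥ 1. Hence x1 + x3 ≥ 3. But constraint 10 requires x1 + x3 ≤ 1, and 1 < 3. Contradiction.

Unsatisfiable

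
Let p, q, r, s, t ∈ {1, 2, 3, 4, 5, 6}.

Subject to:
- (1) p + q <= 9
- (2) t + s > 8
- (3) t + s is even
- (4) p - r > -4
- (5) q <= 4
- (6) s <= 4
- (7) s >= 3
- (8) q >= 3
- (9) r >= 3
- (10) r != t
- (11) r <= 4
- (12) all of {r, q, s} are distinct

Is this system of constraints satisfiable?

Unsatisfiable

Constraints 5, 6, 7, 8, 9, and 11 confine each of r, q, s to the 2 values {3, 4}.
Constraint 12 requires all 3 of them to be distinct, but only 2 values are available — impossible by the pigeonhole principle.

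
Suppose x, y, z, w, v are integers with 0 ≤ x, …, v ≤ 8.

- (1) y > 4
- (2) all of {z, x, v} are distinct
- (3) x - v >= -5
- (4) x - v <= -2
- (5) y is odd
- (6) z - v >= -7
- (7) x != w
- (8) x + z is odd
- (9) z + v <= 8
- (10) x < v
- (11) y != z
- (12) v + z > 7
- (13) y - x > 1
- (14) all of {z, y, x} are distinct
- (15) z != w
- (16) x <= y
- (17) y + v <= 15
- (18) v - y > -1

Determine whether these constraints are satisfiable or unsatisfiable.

Take x = 4, y = 7, z = 1, w = 6, v = 7. Then constraint 3: x - v = -3; constraint 4: x - v = -3, and every other listed constraint is also met.

Satisfiable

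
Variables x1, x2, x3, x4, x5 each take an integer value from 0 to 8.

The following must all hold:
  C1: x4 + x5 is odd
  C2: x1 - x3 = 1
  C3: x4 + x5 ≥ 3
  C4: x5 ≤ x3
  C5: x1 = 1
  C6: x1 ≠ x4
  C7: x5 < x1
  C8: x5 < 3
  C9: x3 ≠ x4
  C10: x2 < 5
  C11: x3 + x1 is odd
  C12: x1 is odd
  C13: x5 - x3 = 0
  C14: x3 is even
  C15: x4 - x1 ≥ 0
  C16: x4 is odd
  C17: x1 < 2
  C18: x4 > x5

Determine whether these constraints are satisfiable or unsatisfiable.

Satisfiable

Setting (x1, x2, x3, x4, x5) = (1, 3, 0, 3, 0) satisfies everything: constraint 2: x1 - x3 = 1; constraint 3: x4 + x5 = 3, and the others follow.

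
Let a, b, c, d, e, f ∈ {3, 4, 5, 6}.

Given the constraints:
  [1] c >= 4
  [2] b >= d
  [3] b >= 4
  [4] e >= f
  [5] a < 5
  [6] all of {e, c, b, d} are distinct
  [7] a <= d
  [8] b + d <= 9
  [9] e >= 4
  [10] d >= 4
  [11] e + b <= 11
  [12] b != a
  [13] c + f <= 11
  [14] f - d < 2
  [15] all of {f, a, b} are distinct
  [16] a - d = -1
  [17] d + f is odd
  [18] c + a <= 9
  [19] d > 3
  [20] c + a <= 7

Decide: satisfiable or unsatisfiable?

Constraints 1, 3, 9, and 10 confine each of e, c, b, d to the 3 values {4, …, 6} (the domain already gives each ≤ 6).
Constraint 6 requires all 4 of them to be distinct, but only 3 values are available — impossible by the pigeonhole principle.

Unsatisfiable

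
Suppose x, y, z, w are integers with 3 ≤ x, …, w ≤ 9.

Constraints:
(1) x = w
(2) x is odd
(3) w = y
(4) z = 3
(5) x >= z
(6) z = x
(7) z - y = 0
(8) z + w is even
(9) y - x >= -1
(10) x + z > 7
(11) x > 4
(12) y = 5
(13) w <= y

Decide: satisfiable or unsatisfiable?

Constraint 4 fixes z = 3 and constraint 12 fixes y = 5. Constraints 1, 3, and 6 give z = x = w = y, so z = y. But 3 ≠ 5 — contradiction.

Unsatisfiable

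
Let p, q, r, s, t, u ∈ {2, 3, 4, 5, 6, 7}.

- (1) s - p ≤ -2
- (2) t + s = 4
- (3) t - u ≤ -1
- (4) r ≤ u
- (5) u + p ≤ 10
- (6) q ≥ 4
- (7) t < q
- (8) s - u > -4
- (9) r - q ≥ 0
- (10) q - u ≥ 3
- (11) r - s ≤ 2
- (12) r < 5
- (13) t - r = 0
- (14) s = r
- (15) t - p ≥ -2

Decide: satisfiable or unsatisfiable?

Unsatisfiable

Constraints 1, 3, 9, 10, 11, and 15 give t − p ≥ -2, p − s ≥ 2, s − r ≥ -2, r − q ≥ 0, q − u ≥ 3, u − t ≥ 1.
Adding all 6 inequalities: the left sides telescope to 0, and the right sides sum to (-2) + 2 + (-2) + 0 + 3 + 1 = 2. So 0 ≥ 2, which is false.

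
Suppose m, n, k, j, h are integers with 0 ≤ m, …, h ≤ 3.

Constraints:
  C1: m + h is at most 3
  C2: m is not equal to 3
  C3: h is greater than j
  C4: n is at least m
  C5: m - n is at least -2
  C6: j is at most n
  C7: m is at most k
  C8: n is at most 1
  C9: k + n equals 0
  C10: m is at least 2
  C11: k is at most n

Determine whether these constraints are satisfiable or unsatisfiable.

From constraints 7 and 10: k ≥ m and m ≥ 2, so k ≥ 2. From constraints 8 and 11: k ≤ n and n ≤ 1, so k ≤ 1. But 1 < 2, so no value of k works.

Unsatisfiable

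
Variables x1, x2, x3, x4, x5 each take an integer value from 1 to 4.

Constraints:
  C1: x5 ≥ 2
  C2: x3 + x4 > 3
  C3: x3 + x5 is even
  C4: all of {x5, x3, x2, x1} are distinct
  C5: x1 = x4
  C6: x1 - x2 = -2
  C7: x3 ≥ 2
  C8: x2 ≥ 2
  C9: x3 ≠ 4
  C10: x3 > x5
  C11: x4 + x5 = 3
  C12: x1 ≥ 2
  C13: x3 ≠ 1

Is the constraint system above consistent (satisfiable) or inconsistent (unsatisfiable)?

Unsatisfiable

Constraints 1, 7, 8, and 12 confine each of x5, x3, x2, x1 to the 3 values {2, …, 4} (the domain already gives each ≤ 4).
Constraint 4 requires all 4 of them to be distinct, but only 3 values are available — impossible by the pigeonhole principle.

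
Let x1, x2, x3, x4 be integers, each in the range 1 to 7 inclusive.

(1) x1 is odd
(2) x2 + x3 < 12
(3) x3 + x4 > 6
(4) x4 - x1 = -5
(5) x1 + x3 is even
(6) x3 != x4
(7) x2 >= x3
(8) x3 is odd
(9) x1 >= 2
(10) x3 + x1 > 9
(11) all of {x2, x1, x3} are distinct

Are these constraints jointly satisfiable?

Satisfiable

Setting (x1, x2, x3, x4) = (7, 6, 5, 2) satisfies everything: constraint 2: x2 + x3 = 11; constraint 3: x3 + x4 = 7, and the others follow.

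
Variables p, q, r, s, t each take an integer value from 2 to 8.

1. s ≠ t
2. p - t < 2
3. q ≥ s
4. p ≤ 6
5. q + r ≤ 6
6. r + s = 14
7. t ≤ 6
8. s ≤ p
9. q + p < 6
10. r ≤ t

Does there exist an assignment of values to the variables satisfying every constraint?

From constraints 7 and 10: r ≤ t ≤ 6. From constraints 4 and 8: s ≤ p ≤ 6. Hence r + s ≤ 12. But constraint 6 requires r + s = 14, and 14 > 12. Contradiction.

Unsatisfiable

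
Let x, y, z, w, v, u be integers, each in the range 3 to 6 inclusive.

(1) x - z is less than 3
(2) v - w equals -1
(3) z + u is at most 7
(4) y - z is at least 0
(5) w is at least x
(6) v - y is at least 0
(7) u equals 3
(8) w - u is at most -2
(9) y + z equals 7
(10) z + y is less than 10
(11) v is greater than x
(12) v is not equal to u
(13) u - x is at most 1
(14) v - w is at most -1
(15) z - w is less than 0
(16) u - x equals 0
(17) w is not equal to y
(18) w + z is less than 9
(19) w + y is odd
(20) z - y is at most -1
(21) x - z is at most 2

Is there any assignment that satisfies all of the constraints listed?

Constraints 6, 8, 13, 14, 20, and 21 give y − z ≥ 1, z − x ≥ -2, x − u ≥ -1, u − w ≥ 2, w − v ≥ 1, v − y ≥ 0.
Adding all 6 inequalities: the left sides telescope to 0, and the right sides sum to 1 + (-2) + (-1) + 2 + 1 + 0 = 1. So 0 ≥ 1, which is false.

Unsatisfiable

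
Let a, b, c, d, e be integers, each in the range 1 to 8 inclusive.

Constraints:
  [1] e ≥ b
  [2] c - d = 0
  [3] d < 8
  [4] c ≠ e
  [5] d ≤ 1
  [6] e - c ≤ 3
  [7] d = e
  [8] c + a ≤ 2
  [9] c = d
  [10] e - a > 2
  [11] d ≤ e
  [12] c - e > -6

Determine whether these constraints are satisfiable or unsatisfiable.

From constraints 7 and 9, c = d = e, so c = e. But constraint 4 says c ≠ e. Contradiction.

Unsatisfiable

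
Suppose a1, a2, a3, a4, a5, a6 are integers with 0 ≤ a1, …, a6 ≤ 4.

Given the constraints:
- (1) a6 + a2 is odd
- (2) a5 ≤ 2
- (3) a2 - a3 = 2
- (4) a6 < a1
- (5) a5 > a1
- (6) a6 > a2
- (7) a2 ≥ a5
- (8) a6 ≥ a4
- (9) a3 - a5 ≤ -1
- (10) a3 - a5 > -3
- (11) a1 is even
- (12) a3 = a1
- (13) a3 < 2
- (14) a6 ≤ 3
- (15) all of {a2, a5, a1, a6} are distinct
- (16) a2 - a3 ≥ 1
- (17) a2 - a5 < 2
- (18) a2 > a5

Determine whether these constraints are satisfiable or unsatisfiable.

Unsatisfiable

Constraints 4, 5, 6, and 18 give a6 < a1, a1 < a5, a5 < a2, a2 < a6. Chaining: a6 < a1 < a5 < a2 < a6, which forces a6 < a6 — impossible.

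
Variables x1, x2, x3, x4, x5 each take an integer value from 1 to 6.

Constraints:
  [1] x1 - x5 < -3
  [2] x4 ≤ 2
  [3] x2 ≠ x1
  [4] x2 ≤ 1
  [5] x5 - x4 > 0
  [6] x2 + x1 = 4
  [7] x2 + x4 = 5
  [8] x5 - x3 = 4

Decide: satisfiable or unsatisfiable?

From constraint 4: x2 ≤ 1. From constraint 2: x4 ≤ 2. Hence x2 + x4 ≤ 3. But constraint 7 requires x2 + x4 = 5, and 5 > 3. Contradiction.

Unsatisfiable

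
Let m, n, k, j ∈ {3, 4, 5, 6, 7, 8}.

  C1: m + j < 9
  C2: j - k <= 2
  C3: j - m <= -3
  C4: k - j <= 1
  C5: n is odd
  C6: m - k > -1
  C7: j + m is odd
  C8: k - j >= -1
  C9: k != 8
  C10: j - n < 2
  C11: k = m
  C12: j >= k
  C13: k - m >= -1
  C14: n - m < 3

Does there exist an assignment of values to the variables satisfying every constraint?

Unsatisfiable

Constraints 3, 4, and 13 give k − m ≥ -1, m − j ≥ 3, j − k ≥ -1.
Adding all 3 inequalities: the left sides telescope to 0, and the right sides sum to (-1) + 3 + (-1) = 1. So 0 ≥ 1, which is false.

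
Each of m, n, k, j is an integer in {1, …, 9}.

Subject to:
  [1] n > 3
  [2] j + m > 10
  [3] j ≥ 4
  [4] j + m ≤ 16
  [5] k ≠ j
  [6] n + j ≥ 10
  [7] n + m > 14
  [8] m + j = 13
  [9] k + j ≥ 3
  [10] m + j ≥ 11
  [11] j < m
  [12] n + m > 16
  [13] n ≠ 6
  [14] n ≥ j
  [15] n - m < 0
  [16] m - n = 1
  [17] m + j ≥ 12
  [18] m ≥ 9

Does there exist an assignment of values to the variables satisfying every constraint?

Setting (m, n, k, j) = (9, 8, 2, 4) satisfies everything: constraint 2: j + m = 13; constraint 4: j + m = 13; constraint 6: n + j = 12, and the others follow.

Satisfiable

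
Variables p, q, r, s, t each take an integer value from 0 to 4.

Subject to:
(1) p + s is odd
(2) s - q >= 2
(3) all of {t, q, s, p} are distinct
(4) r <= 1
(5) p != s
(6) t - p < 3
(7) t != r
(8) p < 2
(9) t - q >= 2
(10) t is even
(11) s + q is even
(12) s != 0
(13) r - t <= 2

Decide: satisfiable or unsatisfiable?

One satisfying assignment is p = 1, q = 0, r = 1, s = 4, t = 2.
For the less obvious constraints — constraint 2: s - q = 4; constraint 6: t - p = 1 — and the others hold by inspection.

Satisfiable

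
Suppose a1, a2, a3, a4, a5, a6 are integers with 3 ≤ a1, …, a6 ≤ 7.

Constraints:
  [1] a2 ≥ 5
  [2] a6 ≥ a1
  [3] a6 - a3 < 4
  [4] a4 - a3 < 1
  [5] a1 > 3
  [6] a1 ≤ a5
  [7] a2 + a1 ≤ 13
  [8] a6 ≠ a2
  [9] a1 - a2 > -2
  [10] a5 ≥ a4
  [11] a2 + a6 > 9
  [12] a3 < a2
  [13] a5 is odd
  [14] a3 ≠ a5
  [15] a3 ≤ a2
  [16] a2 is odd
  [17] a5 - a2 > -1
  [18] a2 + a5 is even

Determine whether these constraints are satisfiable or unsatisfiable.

One satisfying assignment is a1 = 5, a2 = 5, a3 = 4, a4 = 4, a5 = 7, a6 = 7.
For the less obvious constraints — constraint 3: a6 - a3 = 3; constraint 4: a4 - a3 = 0 — and the others hold by inspection.

Satisfiable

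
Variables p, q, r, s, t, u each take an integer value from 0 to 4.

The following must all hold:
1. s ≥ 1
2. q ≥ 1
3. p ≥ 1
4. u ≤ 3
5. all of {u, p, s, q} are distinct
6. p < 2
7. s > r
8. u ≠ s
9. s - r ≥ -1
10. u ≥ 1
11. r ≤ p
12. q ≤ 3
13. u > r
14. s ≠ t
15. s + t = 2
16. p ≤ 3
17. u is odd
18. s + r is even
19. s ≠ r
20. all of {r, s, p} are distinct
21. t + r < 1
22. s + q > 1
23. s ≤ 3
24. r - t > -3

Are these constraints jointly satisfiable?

Unsatisfiable

Constraints 1, 2, 3, 4, 10, 12, 16, and 23 confine each of u, p, s, q to the 3 values {1, …, 3}.
Constraint 5 requires all 4 of them to be distinct, but only 3 values are available — impossible by the pigeonhole principle.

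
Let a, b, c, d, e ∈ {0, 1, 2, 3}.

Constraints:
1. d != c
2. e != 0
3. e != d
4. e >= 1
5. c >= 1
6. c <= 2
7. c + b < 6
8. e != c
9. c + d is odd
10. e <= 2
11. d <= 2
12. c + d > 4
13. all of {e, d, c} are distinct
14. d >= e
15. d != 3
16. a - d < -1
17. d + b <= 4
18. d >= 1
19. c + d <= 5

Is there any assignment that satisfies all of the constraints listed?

Unsatisfiable

Constraints 4, 5, 6, 10, 11, and 18 confine each of e, d, c to the 2 values {1, 2}.
Constraint 13 requires all 3 of them to be distinct, but only 2 values are available — impossible by the pigeonhole principle.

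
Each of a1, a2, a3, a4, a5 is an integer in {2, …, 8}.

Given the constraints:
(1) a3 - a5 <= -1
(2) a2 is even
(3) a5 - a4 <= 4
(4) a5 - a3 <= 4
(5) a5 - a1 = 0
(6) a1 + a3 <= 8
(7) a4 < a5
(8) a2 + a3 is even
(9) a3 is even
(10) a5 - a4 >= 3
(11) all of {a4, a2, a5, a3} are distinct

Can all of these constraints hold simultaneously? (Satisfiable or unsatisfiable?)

Satisfiable

Try a1 = 6, a2 = 8, a3 = 2, a4 = 3, a5 = 6.
Check constraint 1: a3 - a5 = -4; constraint 3: a5 - a4 = 3; constraint 4: a5 - a3 = 4. The remaining constraints are straightforward to verify.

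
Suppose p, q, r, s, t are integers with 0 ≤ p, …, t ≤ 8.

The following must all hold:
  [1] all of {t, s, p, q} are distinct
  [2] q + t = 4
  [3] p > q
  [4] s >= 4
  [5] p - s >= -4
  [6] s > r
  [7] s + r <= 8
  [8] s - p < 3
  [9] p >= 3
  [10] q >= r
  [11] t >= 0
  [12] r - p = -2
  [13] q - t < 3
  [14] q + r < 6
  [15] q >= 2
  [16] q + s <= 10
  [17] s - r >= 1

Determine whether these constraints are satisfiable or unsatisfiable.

The assignment p = 4, q = 3, r = 2, s = 5, t = 1 works:
  constraint 2 holds since q + t = 4.
  constraint 5 holds since p - s = -1.
The rest check out directly.

Satisfiable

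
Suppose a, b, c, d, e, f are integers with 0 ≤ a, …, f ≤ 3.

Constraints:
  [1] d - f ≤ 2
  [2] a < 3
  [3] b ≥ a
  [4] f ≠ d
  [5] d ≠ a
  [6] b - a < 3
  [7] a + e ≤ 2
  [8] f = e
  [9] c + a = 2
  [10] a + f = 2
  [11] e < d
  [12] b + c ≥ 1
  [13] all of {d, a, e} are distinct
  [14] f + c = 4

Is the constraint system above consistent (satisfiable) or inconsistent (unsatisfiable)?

The assignment a = 0, b = 2, c = 2, d = 3, e = 2, f = 2 works:
  constraint 1 holds since d - f = 1.
  constraint 6 holds since b - a = 2.
  constraint 7 holds since a + e = 2.
The rest check out directly.

Satisfiable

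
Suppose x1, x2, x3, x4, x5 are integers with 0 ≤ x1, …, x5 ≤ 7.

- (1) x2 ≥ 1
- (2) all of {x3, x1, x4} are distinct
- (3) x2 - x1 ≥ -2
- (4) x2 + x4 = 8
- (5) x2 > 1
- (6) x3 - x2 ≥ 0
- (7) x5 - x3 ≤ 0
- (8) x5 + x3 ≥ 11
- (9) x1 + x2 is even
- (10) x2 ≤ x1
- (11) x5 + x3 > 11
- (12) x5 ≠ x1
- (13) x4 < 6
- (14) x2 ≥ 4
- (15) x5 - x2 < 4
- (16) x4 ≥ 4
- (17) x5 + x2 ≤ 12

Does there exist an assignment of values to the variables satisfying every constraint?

Satisfiable

Take x1 = 6, x2 = 4, x3 = 7, x4 = 4, x5 = 7. Then constraint 3: x2 - x1 = -2; constraint 4: x2 + x4 = 8, and every other listed constraint is also met.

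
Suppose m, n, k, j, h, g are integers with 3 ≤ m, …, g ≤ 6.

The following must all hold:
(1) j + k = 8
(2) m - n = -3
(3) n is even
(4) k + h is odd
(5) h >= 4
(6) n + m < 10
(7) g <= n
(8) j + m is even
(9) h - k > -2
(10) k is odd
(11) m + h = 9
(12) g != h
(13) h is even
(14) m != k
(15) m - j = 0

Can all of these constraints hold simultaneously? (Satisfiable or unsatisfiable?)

Satisfiable

Setting (m, n, k, j, h, g) = (3, 6, 5, 3, 6, 3) satisfies everything: constraint 1: j + k = 8; constraint 2: m - n = -3, and the others follow.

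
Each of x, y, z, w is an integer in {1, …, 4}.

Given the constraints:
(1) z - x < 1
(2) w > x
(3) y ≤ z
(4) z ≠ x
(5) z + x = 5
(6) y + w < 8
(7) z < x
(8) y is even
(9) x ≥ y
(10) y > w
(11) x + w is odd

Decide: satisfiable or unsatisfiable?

Constraints 2, 3, 7, and 10 give x < w, w < y, y ≤ z, z < x. Chaining: x < w < y ≤ z < x, which forces x < x — impossible.

Unsatisfiable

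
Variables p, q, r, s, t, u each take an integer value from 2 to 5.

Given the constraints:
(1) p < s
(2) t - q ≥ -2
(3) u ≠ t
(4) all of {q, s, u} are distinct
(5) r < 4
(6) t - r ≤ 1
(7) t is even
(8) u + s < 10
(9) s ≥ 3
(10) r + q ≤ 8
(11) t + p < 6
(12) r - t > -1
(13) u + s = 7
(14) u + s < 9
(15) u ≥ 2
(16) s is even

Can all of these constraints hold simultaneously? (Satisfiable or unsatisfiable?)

Take p = 2, q = 2, r = 3, s = 4, t = 2, u = 3. Then constraint 2: t - q = 0; constraint 6: t - r = -1; constraint 8: u + s = 7, and every other listed constraint is also met.

Satisfiable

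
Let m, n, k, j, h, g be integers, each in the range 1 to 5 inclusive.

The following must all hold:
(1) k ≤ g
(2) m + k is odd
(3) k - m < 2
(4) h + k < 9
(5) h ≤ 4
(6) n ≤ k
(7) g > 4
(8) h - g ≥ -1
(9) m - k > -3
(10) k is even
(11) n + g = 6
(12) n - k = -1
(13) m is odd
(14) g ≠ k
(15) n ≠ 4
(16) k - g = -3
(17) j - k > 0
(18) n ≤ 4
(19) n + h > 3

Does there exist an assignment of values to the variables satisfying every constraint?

Satisfiable

Try m = 1, n = 1, k = 2, j = 4, h = 4, g = 5.
Check constraint 3: k - m = 1; constraint 4: h + k = 6. The remaining constraints are straightforward to verify.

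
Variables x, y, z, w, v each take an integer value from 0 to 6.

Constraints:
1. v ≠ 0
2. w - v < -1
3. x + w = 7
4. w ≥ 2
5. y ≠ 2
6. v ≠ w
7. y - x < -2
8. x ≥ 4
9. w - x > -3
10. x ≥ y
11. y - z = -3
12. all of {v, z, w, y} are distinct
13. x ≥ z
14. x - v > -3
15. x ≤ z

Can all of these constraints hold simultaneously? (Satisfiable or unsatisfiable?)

One satisfying assignment is x = 4, y = 1, z = 4, w = 3, v = 6.
For the less obvious constraints — constraint 2: w - v = -3; constraint 3: x + w = 7 — and the others hold by inspection.

Satisfiable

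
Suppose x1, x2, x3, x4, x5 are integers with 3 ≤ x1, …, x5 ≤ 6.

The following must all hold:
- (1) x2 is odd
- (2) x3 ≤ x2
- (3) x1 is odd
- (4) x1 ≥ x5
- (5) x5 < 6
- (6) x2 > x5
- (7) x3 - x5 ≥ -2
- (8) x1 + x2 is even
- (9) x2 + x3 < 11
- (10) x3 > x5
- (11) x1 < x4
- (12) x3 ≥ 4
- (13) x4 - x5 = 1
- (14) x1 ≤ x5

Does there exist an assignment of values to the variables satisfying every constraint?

Try x1 = 3, x2 = 5, x3 = 4, x4 = 4, x5 = 3.
Check constraint 7: x3 - x5 = 1; constraint 9: x2 + x3 = 9; constraint 13: x4 - x5 = 1. The remaining constraints are straightforward to verify.

Satisfiable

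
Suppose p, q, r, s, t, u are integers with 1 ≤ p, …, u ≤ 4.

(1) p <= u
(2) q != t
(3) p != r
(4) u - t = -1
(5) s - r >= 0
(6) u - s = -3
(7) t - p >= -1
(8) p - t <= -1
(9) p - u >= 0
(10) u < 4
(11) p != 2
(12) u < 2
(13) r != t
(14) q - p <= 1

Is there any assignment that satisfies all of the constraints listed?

Take p = 1, q = 1, r = 4, s = 4, t = 2, u = 1. Then constraint 4: u - t = -1; constraint 5: s - r = 0; constraint 6: u - s = -3, and every other listed constraint is also met.

Satisfiable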